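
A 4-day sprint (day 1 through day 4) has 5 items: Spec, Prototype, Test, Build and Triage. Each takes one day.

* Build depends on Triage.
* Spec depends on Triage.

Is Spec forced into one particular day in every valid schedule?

Spec can be day 2 (e.g. Triage -> day 1; Test -> day 1; Prototype -> day 1; Build -> day 2; Spec -> day 2) or day 3 (e.g. Spec in day 3; Prototype in day 1; Build in day 2; Test in day 1; Triage in day 1).

No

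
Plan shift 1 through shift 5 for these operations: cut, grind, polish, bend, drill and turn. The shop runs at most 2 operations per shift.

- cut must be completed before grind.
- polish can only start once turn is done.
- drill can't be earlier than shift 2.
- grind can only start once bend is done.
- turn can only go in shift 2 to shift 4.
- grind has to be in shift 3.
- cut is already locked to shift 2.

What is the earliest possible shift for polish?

Precedence pushes polish to at least shift 3.
polish at shift 3 is achievable: grind in shift 3; drill in shift 4; cut in shift 2; turn in shift 2; polish in shift 3; bend in shift 1.

shift 3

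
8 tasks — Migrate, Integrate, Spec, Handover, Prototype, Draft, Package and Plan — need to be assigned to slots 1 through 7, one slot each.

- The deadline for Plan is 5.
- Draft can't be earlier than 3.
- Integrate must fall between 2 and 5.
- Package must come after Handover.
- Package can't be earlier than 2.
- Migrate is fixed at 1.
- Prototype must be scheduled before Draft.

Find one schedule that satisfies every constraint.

Package=2, Draft=3, Prototype=1, Plan=1, Migrate=1, Integrate=2, Handover=1, Spec=1

Checking: Handover(1) before Package(2); Prototype(1) before Draft(3); Package=2 in [2,7]; Plan=1 in [1,5]; Integrate=2 in [2,5]; Migrate=1 in [1,1]; Draft=3 in [3,7].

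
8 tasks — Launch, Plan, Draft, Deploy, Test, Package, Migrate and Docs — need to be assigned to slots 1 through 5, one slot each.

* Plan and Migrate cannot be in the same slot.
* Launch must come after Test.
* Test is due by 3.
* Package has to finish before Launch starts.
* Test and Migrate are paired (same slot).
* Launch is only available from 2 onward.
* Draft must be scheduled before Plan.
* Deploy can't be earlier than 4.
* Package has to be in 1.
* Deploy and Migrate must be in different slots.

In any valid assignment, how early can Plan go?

2

Precedence pushes Plan to at least 2.
Plan at 2 is achievable: Package=1, Draft=1, Test=1, Migrate=1, Launch=2, Deploy=4, Docs=1, Plan=2.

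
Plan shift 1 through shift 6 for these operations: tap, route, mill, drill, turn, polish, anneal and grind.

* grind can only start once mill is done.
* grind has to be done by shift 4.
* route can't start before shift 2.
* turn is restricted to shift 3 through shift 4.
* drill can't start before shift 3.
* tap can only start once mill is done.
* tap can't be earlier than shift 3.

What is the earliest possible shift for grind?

Precedence pushes grind to at least shift 2; grind's own window allows nothing later than shift 4.
grind at shift 2 is achievable: polish=shift 1, anneal=shift 1, tap=shift 3, drill=shift 3, route=shift 2, grind=shift 2, turn=shift 3, mill=shift 1.

shift 2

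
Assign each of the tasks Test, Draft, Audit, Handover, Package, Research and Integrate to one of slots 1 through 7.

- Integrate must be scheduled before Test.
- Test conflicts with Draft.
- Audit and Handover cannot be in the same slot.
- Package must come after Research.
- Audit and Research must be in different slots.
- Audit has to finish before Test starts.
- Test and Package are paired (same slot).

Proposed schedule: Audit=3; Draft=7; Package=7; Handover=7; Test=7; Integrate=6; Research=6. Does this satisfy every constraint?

Audit and Research must be in different slots — holds.
Package must come after Research — holds.
Integrate must be scheduled before Test — holds.
Test and Package are paired (same slot) — holds.
Audit has to finish before Test starts — holds.
Test conflicts with Draft — violated.
Audit and Handover cannot be in the same slot — holds.

Invalid. Test conflicts with Draft.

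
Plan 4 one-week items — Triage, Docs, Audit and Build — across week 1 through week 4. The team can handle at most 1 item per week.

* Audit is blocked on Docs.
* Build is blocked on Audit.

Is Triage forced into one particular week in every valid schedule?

Triage can be week 1 (e.g. Triage -> week 1, Audit -> week 3, Build -> week 4, Docs -> week 2) or week 2 (e.g. Docs=week 1; Audit=week 3; Build=week 4; Triage=week 2).

No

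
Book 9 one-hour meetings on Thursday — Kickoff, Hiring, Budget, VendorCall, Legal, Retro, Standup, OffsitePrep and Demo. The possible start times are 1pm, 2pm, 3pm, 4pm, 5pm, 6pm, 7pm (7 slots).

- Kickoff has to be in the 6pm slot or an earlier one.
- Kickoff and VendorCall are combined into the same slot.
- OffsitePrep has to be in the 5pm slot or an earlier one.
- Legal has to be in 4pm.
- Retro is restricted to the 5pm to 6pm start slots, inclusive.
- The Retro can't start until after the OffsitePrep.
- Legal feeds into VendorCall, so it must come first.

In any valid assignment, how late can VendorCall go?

Precedence pushes VendorCall to at least 5pm; VendorCall must be in the same slot as Kickoff, which can't be after 6pm, so VendorCall is at most 6pm.
VendorCall at 6pm is achievable: Budget -> 1pm; Demo -> 1pm; Kickoff -> 6pm; Standup -> 1pm; Hiring -> 1pm; OffsitePrep -> 1pm; VendorCall -> 6pm; Legal -> 4pm; Retro -> 5pm.

6pm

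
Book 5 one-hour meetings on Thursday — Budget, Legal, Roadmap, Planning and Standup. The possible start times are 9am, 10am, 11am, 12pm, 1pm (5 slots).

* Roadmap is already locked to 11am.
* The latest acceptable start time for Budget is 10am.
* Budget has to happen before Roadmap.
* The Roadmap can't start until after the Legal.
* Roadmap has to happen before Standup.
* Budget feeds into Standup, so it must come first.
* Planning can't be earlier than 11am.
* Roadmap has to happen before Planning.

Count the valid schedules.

Splitting on Budget: it can be 9am (8), 10am (8). Listing each branch's schedules as (Legal, Roadmap, Planning, Standup):
Budget=9am: (9am,11am,12pm,12pm) (9am,11am,12pm,1pm) (9am,11am,1pm,12pm) (9am,11am,1pm,1pm) (10am,11am,12pm,12pm) (10am,11am,12pm,1pm) (10am,11am,1pm,12pm) (10am,11am,1pm,1pm) — 8.
Budget=10am: (9am,11am,12pm,12pm) (9am,11am,12pm,1pm) (9am,11am,1pm,12pm) (9am,11am,1pm,1pm) (10am,11am,12pm,12pm) (10am,11am,12pm,1pm) (10am,11am,1pm,12pm) (10am,11am,1pm,1pm) — 8.
Summing: 8 + 8 = 16.

16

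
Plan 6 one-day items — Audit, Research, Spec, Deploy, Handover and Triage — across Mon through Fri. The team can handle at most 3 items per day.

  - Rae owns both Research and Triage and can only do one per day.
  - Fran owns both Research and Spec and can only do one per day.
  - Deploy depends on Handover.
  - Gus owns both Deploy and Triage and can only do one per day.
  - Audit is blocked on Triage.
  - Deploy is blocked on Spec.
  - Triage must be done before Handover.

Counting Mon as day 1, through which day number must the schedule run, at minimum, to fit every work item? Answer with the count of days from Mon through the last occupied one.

The precedence chain requires at least 3 distinct days.
With at most 3 per day and 6 work items, at least 2 days are needed.
3 works (last occupied day: Wed): for example Research -> Tue; Triage -> Mon; Audit -> Tue; Handover -> Tue; Deploy -> Wed; Spec -> Mon.

3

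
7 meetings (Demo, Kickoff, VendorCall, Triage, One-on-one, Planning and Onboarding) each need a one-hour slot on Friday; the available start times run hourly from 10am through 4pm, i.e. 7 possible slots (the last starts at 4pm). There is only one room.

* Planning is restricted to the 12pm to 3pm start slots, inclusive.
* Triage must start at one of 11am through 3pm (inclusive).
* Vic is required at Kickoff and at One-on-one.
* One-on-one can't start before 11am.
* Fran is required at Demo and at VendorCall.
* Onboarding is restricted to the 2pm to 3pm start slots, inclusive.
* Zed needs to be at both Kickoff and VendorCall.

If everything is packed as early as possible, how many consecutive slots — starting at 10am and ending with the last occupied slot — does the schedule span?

7

With at most 1 per slot and 7 meetings, at least 7 slots are needed.
Onboarding can't be placed before 2pm — that is slot 5 counting from 10am — so the schedule must run through at least 5 slots.
7 works (last occupied slot: 4pm): for example Onboarding in 2pm; Kickoff in 3pm; Planning in 12pm; Demo in 10am; Triage in 11am; One-on-one in 1pm; VendorCall in 4pm.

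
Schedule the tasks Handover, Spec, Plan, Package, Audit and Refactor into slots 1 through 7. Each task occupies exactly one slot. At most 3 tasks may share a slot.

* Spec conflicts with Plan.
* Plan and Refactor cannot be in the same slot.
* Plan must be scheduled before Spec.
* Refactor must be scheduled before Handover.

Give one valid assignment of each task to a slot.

Spec -> 3, Audit -> 1, Refactor -> 1, Package -> 1, Plan -> 2, Handover -> 2

Checking: Refactor(1) before Handover(2); Plan(2) before Spec(3); Plan(2) != Refactor(1); Spec(3) != Plan(2); max 3 per slot (cap 3).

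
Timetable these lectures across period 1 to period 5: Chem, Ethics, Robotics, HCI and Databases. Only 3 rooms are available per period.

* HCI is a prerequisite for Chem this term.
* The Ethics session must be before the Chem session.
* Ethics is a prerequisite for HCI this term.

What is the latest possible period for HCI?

period 4

Precedence pushes HCI to at least period 2; downstream work caps HCI at period 4.
HCI at period 4 is achievable: Robotics -> period 1; Ethics -> period 1; Chem -> period 5; Databases -> period 1; HCI -> period 4.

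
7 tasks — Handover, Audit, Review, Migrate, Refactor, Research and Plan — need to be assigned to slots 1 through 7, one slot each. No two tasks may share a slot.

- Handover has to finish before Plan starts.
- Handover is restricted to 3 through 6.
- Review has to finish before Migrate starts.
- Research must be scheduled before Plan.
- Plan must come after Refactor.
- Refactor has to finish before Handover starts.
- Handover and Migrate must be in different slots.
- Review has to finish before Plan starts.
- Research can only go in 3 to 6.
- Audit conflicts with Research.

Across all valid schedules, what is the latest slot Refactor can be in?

Downstream work caps Refactor at 5.
Refactor at 5 is achievable: Plan in 7; Refactor in 5; Handover in 6; Review in 1; Audit in 4; Research in 3; Migrate in 2.

5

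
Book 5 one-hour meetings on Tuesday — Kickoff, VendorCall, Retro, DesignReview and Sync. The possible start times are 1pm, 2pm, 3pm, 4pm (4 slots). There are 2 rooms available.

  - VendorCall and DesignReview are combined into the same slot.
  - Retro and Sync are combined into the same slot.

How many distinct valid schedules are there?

Splitting on Kickoff: it can be 1pm (6), 2pm (6), 3pm (6), 4pm (6). Listing each branch's schedules as (VendorCall, Retro, DesignReview, Sync):
Kickoff=1pm: (2pm,3pm,2pm,3pm) (2pm,4pm,2pm,4pm) (3pm,2pm,3pm,2pm) (3pm,4pm,3pm,4pm) (4pm,2pm,4pm,2pm) (4pm,3pm,4pm,3pm) — 6.
Kickoff=2pm: (1pm,3pm,1pm,3pm) (1pm,4pm,1pm,4pm) (3pm,1pm,3pm,1pm) (3pm,4pm,3pm,4pm) (4pm,1pm,4pm,1pm) (4pm,3pm,4pm,3pm) — 6.
Kickoff=3pm: (1pm,2pm,1pm,2pm) (1pm,4pm,1pm,4pm) (2pm,1pm,2pm,1pm) (2pm,4pm,2pm,4pm) (4pm,1pm,4pm,1pm) (4pm,2pm,4pm,2pm) — 6.
Kickoff=4pm: (1pm,2pm,1pm,2pm) (1pm,3pm,1pm,3pm) (2pm,1pm,2pm,1pm) (2pm,3pm,2pm,3pm) (3pm,1pm,3pm,1pm) (3pm,2pm,3pm,2pm) — 6.
Summing: 6 + 6 + 6 + 6 = 24.

24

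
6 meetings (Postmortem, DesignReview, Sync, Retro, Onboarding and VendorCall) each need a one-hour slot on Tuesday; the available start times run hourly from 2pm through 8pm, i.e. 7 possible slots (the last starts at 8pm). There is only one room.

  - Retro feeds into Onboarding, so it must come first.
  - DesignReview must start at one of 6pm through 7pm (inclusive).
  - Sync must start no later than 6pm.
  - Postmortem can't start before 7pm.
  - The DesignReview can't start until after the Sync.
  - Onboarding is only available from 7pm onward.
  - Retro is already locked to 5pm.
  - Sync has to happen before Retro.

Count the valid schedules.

Splitting on Postmortem: it can be 7pm (6), 8pm (6). Listing each branch's schedules as (DesignReview, Sync, Retro, Onboarding, VendorCall):
Postmortem=7pm: (6pm,2pm,5pm,8pm,3pm) (6pm,2pm,5pm,8pm,4pm) (6pm,3pm,5pm,8pm,2pm) (6pm,3pm,5pm,8pm,4pm) (6pm,4pm,5pm,8pm,2pm) (6pm,4pm,5pm,8pm,3pm) — 6.
Postmortem=8pm: (6pm,2pm,5pm,7pm,3pm) (6pm,2pm,5pm,7pm,4pm) (6pm,3pm,5pm,7pm,2pm) (6pm,3pm,5pm,7pm,4pm) (6pm,4pm,5pm,7pm,2pm) (6pm,4pm,5pm,7pm,3pm) — 6.
Summing: 6 + 6 = 12.

12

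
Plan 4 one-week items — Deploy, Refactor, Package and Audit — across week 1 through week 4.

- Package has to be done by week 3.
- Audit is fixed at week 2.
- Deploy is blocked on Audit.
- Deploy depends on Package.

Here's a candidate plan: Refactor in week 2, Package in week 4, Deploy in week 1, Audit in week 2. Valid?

No. Deploy depends on Package is not satisfied.

Audit is fixed at week 2 — holds.
Deploy depends on Package — violated.
Package has to be done by week 3 — violated.
Deploy is blocked on Audit — violated.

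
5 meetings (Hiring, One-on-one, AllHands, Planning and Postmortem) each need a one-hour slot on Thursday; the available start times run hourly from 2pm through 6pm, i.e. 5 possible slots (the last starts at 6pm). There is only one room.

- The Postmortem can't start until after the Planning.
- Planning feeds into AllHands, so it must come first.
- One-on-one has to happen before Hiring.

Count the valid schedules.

20

Splitting on Hiring: it can be 3pm (2), 4pm (4), 5pm (6), 6pm (8). Listing each branch's schedules as (One-on-one, AllHands, Planning, Postmortem):
Hiring=3pm: (2pm,5pm,4pm,6pm) (2pm,6pm,4pm,5pm) — 2.
Hiring=4pm: (2pm,5pm,3pm,6pm) (2pm,6pm,3pm,5pm) (3pm,5pm,2pm,6pm) (3pm,6pm,2pm,5pm) — 4.
Hiring=5pm: (2pm,4pm,3pm,6pm) (2pm,6pm,3pm,4pm) (3pm,4pm,2pm,6pm) (3pm,6pm,2pm,4pm) (4pm,3pm,2pm,6pm) (4pm,6pm,2pm,3pm) — 6.
Hiring=6pm: (2pm,4pm,3pm,5pm) (2pm,5pm,3pm,4pm) (3pm,4pm,2pm,5pm) (3pm,5pm,2pm,4pm) (4pm,3pm,2pm,5pm) (4pm,5pm,2pm,3pm) (5pm,3pm,2pm,4pm) (5pm,4pm,2pm,3pm) — 8.
Summing: 2 + 4 + 6 + 8 = 20.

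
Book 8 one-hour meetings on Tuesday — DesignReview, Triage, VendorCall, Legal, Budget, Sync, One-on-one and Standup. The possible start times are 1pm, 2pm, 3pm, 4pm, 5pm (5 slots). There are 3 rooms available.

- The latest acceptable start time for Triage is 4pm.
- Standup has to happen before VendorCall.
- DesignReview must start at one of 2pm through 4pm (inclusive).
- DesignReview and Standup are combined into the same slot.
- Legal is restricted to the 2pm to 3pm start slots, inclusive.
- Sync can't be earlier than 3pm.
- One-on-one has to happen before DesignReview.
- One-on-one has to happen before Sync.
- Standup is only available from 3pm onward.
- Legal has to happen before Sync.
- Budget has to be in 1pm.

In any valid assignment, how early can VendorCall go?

Precedence pushes VendorCall to at least 4pm.
VendorCall at 4pm is achievable: Triage in 1pm; DesignReview in 3pm; VendorCall in 4pm; Sync in 3pm; One-on-one in 1pm; Budget in 1pm; Legal in 2pm; Standup in 3pm.

4pm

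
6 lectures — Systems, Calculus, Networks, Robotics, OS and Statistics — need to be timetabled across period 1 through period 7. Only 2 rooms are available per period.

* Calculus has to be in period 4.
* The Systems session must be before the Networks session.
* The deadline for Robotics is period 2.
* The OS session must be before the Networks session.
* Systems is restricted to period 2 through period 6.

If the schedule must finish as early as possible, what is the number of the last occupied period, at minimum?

The precedence chain requires at least 2 distinct periods.
With at most 2 per period and 6 lectures, at least 3 periods are needed.
Calculus can't be placed before period 4, so the schedule must run through at least period 4.
4 works (last occupied period: period 4): for example Robotics -> period 1; Calculus -> period 4; Systems -> period 2; Networks -> period 3; OS -> period 1; Statistics -> period 2.

period 4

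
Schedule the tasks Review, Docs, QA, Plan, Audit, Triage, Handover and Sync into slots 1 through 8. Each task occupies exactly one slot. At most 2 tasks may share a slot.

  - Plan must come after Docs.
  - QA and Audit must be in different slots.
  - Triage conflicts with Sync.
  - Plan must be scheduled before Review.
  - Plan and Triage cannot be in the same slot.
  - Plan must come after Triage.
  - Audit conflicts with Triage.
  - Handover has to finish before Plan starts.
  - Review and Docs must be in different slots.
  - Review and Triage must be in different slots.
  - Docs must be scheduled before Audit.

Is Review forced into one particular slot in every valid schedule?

No

Review can be 4 (e.g. Docs in 1, Handover in 2, Audit in 2, QA in 3, Triage in 1, Sync in 4, Plan in 3, Review in 4) or 5 (e.g. Triage=1; Sync=4; QA=3; Handover=2; Plan=3; Audit=2; Docs=1; Review=5).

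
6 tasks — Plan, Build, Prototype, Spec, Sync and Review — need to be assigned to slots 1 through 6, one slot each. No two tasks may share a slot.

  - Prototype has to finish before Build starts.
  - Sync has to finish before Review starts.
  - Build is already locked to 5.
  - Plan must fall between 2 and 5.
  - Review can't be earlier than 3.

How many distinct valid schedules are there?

Splitting on Plan: it can be 2 (9), 3 (8), 4 (8). Listing each branch's schedules as (Build, Prototype, Spec, Sync, Review):
Plan=2: (5,1,3,4,6) (5,1,4,3,6) (5,1,6,3,4) (5,3,1,4,6) (5,3,4,1,6) (5,3,6,1,4) (5,4,1,3,6) (5,4,3,1,6) (5,4,6,1,3) — 9.
Plan=3: (5,1,2,4,6) (5,1,4,2,6) (5,1,6,2,4) (5,2,1,4,6) (5,2,4,1,6) (5,2,6,1,4) (5,4,1,2,6) (5,4,2,1,6) — 8.
Plan=4: (5,1,2,3,6) (5,1,3,2,6) (5,1,6,2,3) (5,2,1,3,6) (5,2,3,1,6) (5,2,6,1,3) (5,3,1,2,6) (5,3,2,1,6) — 8.
Summing: 9 + 8 + 8 = 25.

25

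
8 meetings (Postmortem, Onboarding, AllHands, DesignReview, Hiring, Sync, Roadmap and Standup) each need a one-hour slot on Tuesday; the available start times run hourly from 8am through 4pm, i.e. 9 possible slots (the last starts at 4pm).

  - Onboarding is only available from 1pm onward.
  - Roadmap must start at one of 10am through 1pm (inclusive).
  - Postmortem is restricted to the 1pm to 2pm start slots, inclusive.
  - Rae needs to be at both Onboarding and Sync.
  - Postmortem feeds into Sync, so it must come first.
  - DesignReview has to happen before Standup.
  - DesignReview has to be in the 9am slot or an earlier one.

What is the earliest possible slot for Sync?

2pm

Precedence pushes Sync to at least 2pm.
Sync at 2pm is achievable: AllHands=8am, Standup=9am, DesignReview=8am, Onboarding=1pm, Roadmap=10am, Hiring=8am, Sync=2pm, Postmortem=1pm.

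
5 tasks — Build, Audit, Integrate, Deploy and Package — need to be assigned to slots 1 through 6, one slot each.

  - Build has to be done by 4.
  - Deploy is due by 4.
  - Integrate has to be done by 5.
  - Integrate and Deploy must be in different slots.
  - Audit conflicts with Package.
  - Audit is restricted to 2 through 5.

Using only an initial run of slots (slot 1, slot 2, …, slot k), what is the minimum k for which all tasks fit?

2 slots

Audit can't be placed before 2, so the schedule must run through at least slot 2.
2 works (last occupied slot: 2): for example Package in 1, Audit in 2, Integrate in 1, Build in 1, Deploy in 2.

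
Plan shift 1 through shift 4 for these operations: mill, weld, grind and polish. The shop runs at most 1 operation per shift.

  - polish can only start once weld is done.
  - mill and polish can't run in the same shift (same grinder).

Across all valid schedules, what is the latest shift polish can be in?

Precedence pushes polish to at least shift 2.
polish at shift 4 is achievable: mill -> shift 2; weld -> shift 1; grind -> shift 3; polish -> shift 4.

shift 4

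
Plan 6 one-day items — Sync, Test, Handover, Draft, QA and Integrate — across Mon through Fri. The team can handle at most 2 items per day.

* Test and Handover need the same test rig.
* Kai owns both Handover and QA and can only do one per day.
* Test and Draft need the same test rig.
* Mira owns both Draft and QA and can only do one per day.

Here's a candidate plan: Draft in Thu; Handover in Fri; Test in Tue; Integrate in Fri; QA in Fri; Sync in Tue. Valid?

No — it violates: Kai owns both Handover and QA and can only do one per day

Kai owns both Handover and QA and can only do one per day — violated.
Test and Draft need the same test rig — holds.
Mira owns both Draft and QA and can only do one per day — holds.
Test and Handover need the same test rig — holds.
The team can handle at most 2 items per day — violated.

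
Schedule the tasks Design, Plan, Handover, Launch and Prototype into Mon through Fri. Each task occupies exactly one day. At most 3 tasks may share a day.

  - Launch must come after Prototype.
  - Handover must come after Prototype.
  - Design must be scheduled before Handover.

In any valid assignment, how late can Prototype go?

Downstream work caps Prototype at Thu.
Prototype at Thu is achievable: Handover in Fri, Design in Mon, Prototype in Thu, Plan in Mon, Launch in Fri.

Thu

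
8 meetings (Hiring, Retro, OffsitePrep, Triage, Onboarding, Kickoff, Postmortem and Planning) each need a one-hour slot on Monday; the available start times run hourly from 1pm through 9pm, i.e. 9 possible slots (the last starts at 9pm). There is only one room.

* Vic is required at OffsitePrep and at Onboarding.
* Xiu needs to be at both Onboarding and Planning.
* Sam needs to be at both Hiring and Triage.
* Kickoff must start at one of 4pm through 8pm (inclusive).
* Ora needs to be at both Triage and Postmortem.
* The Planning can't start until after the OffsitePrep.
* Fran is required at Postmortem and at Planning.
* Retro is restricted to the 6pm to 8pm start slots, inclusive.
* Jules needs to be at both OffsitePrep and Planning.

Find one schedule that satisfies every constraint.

Hiring=3pm; Retro=6pm; Onboarding=7pm; Postmortem=8pm; OffsitePrep=1pm; Kickoff=4pm; Triage=5pm; Planning=2pm

Checking: OffsitePrep(1pm) before Planning(2pm); Postmortem(8pm) != Planning(2pm); OffsitePrep(1pm) != Planning(2pm); Triage(5pm) != Postmortem(8pm); Onboarding(7pm) != Planning(2pm); Hiring(3pm) != Triage(5pm); OffsitePrep(1pm) != Onboarding(7pm); Kickoff=4pm in [4pm,8pm]; Retro=6pm in [6pm,8pm]; max 1 per slot (cap 1).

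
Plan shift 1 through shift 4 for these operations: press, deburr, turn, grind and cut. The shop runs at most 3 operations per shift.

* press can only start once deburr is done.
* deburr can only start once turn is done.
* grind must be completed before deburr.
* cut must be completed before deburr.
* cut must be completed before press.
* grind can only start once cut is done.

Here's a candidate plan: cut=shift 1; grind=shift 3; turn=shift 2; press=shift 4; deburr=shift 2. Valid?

No — it violates: grind must be completed before deburr

grind must be completed before deburr — violated.
grind can only start once cut is done — holds.
The shop runs at most 3 operations per shift — holds.
cut must be completed before press — holds.
cut must be completed before deburr — holds.
press can only start once deburr is done — holds.
deburr can only start once turn is done — violated.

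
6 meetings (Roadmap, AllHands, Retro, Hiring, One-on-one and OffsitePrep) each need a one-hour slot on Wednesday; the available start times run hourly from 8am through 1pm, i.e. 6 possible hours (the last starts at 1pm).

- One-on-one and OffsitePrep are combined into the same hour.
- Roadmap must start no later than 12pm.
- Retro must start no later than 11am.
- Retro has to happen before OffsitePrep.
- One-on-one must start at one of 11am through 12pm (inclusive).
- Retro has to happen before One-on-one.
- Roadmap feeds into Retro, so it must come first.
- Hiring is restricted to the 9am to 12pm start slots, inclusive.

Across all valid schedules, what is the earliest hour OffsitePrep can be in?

OffsitePrep must be in the same hour as One-on-one, which can't be before 11am, so OffsitePrep is at least 11am; OffsitePrep must be in the same hour as One-on-one, which can't be after 12pm, so OffsitePrep is at most 12pm.
OffsitePrep at 11am is achievable: AllHands -> 8am, Hiring -> 9am, Retro -> 9am, Roadmap -> 8am, One-on-one -> 11am, OffsitePrep -> 11am.

11am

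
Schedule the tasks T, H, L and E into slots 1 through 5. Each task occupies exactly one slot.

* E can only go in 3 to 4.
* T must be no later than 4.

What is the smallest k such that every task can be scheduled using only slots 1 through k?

3 slots

E can't be placed before 3, so the schedule must run through at least slot 3.
3 works (last occupied slot: 3): for example L -> 1; E -> 3; H -> 1; T -> 1.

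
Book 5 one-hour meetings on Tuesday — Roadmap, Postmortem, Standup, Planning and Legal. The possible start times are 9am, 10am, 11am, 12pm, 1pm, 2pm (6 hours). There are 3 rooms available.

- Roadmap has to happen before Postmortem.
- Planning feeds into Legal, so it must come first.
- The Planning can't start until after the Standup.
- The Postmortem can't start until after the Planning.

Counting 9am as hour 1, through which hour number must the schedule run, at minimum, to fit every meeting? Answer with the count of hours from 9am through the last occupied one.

3

The precedence chain requires at least 3 distinct hours.
With at most 3 per hour and 5 meetings, at least 2 hours are needed.
3 works (last occupied hour: 11am): for example Legal=11am; Postmortem=11am; Planning=10am; Roadmap=9am; Standup=9am.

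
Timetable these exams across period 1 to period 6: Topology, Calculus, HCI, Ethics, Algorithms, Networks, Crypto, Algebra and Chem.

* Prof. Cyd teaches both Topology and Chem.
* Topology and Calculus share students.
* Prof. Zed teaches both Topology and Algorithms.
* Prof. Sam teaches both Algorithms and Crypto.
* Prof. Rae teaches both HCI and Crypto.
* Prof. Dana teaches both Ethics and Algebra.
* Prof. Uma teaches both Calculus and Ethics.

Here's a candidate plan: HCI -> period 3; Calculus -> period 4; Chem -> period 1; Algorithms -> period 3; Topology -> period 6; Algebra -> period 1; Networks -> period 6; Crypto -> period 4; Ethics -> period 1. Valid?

Prof. Cyd teaches both Topology and Chem — holds.
Topology and Calculus share students — holds.
Prof. Zed teaches both Topology and Algorithms — holds.
Prof. Dana teaches both Ethics and Algebra — violated.
Prof. Rae teaches both HCI and Crypto — holds.
Prof. Sam teaches both Algorithms and Crypto — holds.
Prof. Uma teaches both Calculus and Ethics — holds.

No — it violates: Prof. Dana teaches both Ethics and Algebra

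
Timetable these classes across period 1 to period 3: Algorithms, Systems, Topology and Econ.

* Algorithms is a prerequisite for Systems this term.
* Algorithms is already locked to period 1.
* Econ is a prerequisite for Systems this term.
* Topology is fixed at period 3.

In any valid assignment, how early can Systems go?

period 2

Precedence pushes Systems to at least period 2.
Systems at period 2 is achievable: Algorithms -> period 1; Econ -> period 1; Systems -> period 2; Topology -> period 3.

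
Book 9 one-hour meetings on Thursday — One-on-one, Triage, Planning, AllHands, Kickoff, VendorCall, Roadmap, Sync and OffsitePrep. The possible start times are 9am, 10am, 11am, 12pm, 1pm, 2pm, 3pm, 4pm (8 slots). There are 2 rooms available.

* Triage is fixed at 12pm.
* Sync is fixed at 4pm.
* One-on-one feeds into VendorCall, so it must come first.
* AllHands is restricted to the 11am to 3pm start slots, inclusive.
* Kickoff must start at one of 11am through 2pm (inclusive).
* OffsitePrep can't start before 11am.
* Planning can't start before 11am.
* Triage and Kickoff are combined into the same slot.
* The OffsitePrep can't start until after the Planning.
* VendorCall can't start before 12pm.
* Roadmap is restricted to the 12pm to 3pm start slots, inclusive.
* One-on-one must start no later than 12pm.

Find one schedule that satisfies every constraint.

Triage in 12pm; Sync in 4pm; One-on-one in 9am; Roadmap in 1pm; VendorCall in 1pm; AllHands in 11am; OffsitePrep in 2pm; Planning in 11am; Kickoff in 12pm

Checking: Planning(11am) before OffsitePrep(2pm); One-on-one(9am) before VendorCall(1pm); Triage = Kickoff = 12pm; Planning=11am in [11am,4pm]; One-on-one=9am in [9am,12pm]; Roadmap=1pm in [12pm,3pm]; Kickoff=12pm in [11am,2pm]; VendorCall=1pm in [12pm,4pm]; AllHands=11am in [11am,3pm]; Sync=4pm in [4pm,4pm]; OffsitePrep=2pm in [11am,4pm]; Triage=12pm in [12pm,12pm]; max 2 per slot (cap 2).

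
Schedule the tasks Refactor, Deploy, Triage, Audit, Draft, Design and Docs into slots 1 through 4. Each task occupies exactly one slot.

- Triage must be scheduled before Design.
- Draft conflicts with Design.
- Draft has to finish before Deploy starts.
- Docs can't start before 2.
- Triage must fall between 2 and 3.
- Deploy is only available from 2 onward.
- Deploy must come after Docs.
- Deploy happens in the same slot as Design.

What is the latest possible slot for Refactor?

4

Refactor at 4 is achievable: Refactor in 4, Audit in 1, Deploy in 3, Triage in 2, Draft in 1, Design in 3, Docs in 2.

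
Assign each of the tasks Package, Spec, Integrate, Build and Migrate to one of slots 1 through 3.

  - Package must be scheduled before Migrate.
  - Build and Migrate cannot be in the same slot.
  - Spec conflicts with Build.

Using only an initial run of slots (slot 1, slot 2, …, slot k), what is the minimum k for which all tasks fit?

The precedence chain requires at least 2 distinct slots.
2 works (last occupied slot: 2): for example Integrate in 1, Package in 1, Spec in 2, Migrate in 2, Build in 1.

2 slots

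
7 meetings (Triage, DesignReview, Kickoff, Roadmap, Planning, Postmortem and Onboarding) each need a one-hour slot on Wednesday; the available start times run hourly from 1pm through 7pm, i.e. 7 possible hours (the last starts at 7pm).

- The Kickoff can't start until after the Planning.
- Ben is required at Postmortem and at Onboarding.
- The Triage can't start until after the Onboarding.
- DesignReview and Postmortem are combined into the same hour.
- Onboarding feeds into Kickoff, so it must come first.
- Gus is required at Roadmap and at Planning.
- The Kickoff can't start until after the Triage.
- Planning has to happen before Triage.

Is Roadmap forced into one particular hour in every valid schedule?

No

Roadmap can be 1pm (e.g. Triage in 3pm; Onboarding in 1pm; DesignReview in 2pm; Planning in 2pm; Roadmap in 1pm; Kickoff in 4pm; Postmortem in 2pm) or 2pm (e.g. Postmortem in 2pm; DesignReview in 2pm; Kickoff in 3pm; Onboarding in 1pm; Triage in 2pm; Roadmap in 2pm; Planning in 1pm).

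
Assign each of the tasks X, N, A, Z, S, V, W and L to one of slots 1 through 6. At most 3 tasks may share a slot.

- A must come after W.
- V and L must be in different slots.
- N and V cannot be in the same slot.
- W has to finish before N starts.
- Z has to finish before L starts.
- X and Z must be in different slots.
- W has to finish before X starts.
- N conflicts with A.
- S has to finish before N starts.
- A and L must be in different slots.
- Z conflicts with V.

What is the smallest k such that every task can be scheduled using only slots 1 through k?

The precedence chain requires at least 2 distinct slots.
With at most 3 per slot and 8 tasks, at least 3 slots are needed.
3 works (last occupied slot: 3): for example V in 3; X in 2; L in 2; Z in 1; W in 1; A in 3; S in 1; N in 2.

3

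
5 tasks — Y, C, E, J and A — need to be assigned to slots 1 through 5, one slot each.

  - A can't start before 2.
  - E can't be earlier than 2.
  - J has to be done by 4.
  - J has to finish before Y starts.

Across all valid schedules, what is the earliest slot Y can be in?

2

Precedence pushes Y to at least 2.
Y at 2 is achievable: Y in 2, C in 1, E in 2, J in 1, A in 2.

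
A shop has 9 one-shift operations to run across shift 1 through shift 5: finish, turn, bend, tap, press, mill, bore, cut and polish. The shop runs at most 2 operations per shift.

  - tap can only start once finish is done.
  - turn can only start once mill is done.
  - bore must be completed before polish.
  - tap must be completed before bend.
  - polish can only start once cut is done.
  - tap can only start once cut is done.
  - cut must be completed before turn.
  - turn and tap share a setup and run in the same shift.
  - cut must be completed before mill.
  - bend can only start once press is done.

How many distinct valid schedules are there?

Splitting on finish: it can be shift 1 (21), shift 2 (22), shift 3 (16). Listing each branch's schedules as (turn, bend, tap, press, mill, bore, cut, polish) by shift number:
finish=shift 1: (3,4,3,2,2,4,1,5) (3,5,3,2,2,4,1,5) (3,5,3,4,2,2,1,4) (3,5,3,4,2,2,1,5) (3,5,3,4,2,4,1,5) (4,5,4,1,3,2,2,3) (4,5,4,1,3,2,2,5) (4,5,4,1,3,3,2,5) (4,5,4,2,2,3,1,5) (4,5,4,2,3,1,2,3) (4,5,4,2,3,1,2,5) (4,5,4,2,3,2,1,3) (4,5,4,2,3,2,1,5) (4,5,4,2,3,3,1,5) (4,5,4,2,3,3,2,5) (4,5,4,3,2,2,1,3) (4,5,4,3,2,2,1,5) (4,5,4,3,2,3,1,5) (4,5,4,3,3,1,2,5) (4,5,4,3,3,2,1,5) (4,5,4,3,3,2,2,5) — 21.
finish=shift 2: (3,4,3,1,2,4,1,5) (3,5,3,1,2,4,1,5) (3,5,3,4,2,1,1,4) (3,5,3,4,2,1,1,5) (3,5,3,4,2,4,1,5) (4,5,4,1,2,3,1,5) (4,5,4,1,3,1,2,3) (4,5,4,1,3,1,2,5) (4,5,4,1,3,2,1,3) (4,5,4,1,3,2,1,5) (4,5,4,1,3,3,1,5) (4,5,4,1,3,3,2,5) (4,5,4,2,3,1,1,3) (4,5,4,2,3,1,1,5) (4,5,4,2,3,3,1,5) (4,5,4,3,2,1,1,3) (4,5,4,3,2,1,1,5) (4,5,4,3,2,3,1,5) (4,5,4,3,3,1,1,2) (4,5,4,3,3,1,1,5) (4,5,4,3,3,1,2,5) (4,5,4,3,3,2,1,5) — 22.
finish=shift 3: (4,5,4,1,2,2,1,3) (4,5,4,1,2,2,1,5) (4,5,4,1,2,3,1,5) (4,5,4,1,3,1,2,5) (4,5,4,1,3,2,1,5) (4,5,4,1,3,2,2,5) (4,5,4,2,2,1,1,3) (4,5,4,2,2,1,1,5) (4,5,4,2,2,3,1,5) (4,5,4,2,3,1,1,2) (4,5,4,2,3,1,1,5) (4,5,4,2,3,1,2,5) (4,5,4,2,3,2,1,5) (4,5,4,3,2,1,1,2) (4,5,4,3,2,1,1,5) (4,5,4,3,2,2,1,5) — 16.
Summing: 21 + 22 + 16 = 59.

59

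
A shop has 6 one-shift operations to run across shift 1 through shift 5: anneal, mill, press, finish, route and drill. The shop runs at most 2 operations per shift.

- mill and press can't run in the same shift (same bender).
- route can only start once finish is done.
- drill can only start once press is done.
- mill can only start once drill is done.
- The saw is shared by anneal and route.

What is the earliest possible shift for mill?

Precedence pushes mill to at least shift 3.
mill at shift 3 is achievable: drill -> shift 2, mill -> shift 3, anneal -> shift 3, route -> shift 2, press -> shift 1, finish -> shift 1.

shift 3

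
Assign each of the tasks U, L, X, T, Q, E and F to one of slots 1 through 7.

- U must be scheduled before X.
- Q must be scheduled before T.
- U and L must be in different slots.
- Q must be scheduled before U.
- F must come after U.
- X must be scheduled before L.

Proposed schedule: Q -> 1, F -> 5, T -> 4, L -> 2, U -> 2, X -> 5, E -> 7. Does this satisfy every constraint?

F must come after U — holds.
X must be scheduled before L — violated.
U must be scheduled before X — holds.
U and L must be in different slots — violated.
Q must be scheduled before U — holds.
Q must be scheduled before T — holds.

No — it violates: U and L must be in different slots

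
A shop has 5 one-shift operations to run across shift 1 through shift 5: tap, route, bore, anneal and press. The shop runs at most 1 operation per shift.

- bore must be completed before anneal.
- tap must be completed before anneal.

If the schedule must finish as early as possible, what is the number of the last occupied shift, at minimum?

The precedence chain requires at least 2 distinct shifts.
With at most 1 per shift and 5 operations, at least 5 shifts are needed.
5 works (last occupied shift: shift 5): for example anneal=shift 3, tap=shift 1, press=shift 5, bore=shift 2, route=shift 4.

shift 5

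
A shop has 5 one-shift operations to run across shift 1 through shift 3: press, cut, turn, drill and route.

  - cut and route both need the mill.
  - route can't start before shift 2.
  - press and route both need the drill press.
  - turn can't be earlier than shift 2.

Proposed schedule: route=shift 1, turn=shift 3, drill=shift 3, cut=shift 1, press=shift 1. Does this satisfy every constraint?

No. cut and route both need the mill is not satisfied.

cut and route both need the mill — violated.
press and route both need the drill press — violated.
turn can't be earlier than shift 2 — holds.
route can't start before shift 2 — violated.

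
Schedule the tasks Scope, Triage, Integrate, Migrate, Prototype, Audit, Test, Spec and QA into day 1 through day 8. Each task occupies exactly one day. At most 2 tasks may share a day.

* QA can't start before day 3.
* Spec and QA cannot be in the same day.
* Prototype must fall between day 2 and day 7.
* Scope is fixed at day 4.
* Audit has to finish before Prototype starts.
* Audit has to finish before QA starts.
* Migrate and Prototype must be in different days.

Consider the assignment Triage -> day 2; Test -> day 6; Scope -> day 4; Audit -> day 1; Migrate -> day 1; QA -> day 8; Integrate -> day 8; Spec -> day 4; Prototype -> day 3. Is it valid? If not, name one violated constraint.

Scope is fixed at day 4 — holds.
Audit has to finish before Prototype starts — holds.
Spec and QA cannot be in the same day — holds.
At most 2 tasks may share a day — holds.
Migrate and Prototype must be in different days — holds.
Audit has to finish before QA starts — holds.
QA can't start before day 3 — holds.
Prototype must fall between day 2 and day 7 — holds.

Yes, all constraints hold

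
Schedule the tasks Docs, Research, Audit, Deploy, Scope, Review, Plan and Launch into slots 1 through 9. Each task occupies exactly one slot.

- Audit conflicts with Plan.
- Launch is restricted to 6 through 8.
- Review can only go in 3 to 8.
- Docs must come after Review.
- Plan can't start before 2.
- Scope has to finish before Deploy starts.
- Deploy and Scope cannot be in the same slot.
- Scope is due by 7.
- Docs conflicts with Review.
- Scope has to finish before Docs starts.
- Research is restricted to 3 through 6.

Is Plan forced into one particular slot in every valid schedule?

No

Plan can be 2 (e.g. Deploy in 2, Audit in 1, Plan in 2, Scope in 1, Research in 3, Launch in 6, Docs in 4, Review in 3) or 3 (e.g. Scope in 1; Plan in 3; Review in 3; Docs in 4; Audit in 1; Deploy in 2; Launch in 6; Research in 3).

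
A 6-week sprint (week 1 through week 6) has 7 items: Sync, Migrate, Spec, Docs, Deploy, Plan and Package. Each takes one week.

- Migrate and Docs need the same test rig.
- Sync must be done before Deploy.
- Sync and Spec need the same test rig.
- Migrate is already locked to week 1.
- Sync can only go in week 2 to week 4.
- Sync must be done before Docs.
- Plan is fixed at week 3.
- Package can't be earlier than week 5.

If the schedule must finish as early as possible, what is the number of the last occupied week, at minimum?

5

The precedence chain requires at least 2 distinct weeks.
Package can't be placed before week 5, so the schedule must run through at least week 5.
5 works (last occupied week: week 5): for example Plan=week 3, Sync=week 2, Package=week 5, Docs=week 3, Migrate=week 1, Deploy=week 3, Spec=week 1.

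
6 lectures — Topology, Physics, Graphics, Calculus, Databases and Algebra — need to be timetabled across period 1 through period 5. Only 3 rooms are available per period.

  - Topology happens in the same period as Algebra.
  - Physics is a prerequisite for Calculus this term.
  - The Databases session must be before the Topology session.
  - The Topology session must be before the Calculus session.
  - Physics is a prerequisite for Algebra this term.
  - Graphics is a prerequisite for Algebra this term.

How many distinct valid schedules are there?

Splitting on Topology: it can be period 2 (3), period 3 (16), period 4 (27). Listing each branch's schedules as (Physics, Graphics, Calculus, Databases, Algebra) by period number:
Topology=period 2: (1,1,3,1,2) (1,1,4,1,2) (1,1,5,1,2) — 3.
Topology=period 3: (1,1,4,1,3) (1,1,4,2,3) (1,1,5,1,3) (1,1,5,2,3) (1,2,4,1,3) (1,2,4,2,3) (1,2,5,1,3) (1,2,5,2,3) (2,1,4,1,3) (2,1,4,2,3) (2,1,5,1,3) (2,1,5,2,3) (2,2,4,1,3) (2,2,4,2,3) (2,2,5,1,3) (2,2,5,2,3) — 16.
Topology=period 4: (1,1,5,1,4) (1,1,5,2,4) (1,1,5,3,4) (1,2,5,1,4) (1,2,5,2,4) (1,2,5,3,4) (1,3,5,1,4) (1,3,5,2,4) (1,3,5,3,4) (2,1,5,1,4) (2,1,5,2,4) (2,1,5,3,4) (2,2,5,1,4) (2,2,5,2,4) (2,2,5,3,4) (2,3,5,1,4) (2,3,5,2,4) (2,3,5,3,4) (3,1,5,1,4) (3,1,5,2,4) (3,1,5,3,4) (3,2,5,1,4) (3,2,5,2,4) (3,2,5,3,4) (3,3,5,1,4) (3,3,5,2,4) (3,3,5,3,4) — 27.
Summing: 3 + 16 + 27 = 46.

46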